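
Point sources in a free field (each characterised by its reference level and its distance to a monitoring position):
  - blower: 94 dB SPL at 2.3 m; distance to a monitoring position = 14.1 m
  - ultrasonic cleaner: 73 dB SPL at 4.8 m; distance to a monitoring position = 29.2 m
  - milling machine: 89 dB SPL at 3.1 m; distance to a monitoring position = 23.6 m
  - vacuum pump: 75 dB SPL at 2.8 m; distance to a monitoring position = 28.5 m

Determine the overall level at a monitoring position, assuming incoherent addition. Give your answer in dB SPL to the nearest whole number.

79 dB SPL

Apply inverse-square spreading to bring every level to the receiver, then sum 10^(L/10).
blower: 94 − 20·log₁₀(14.1/2.3) = 94 − 15.75 = 78.25 dB SPL.
ultrasonic cleaner: 73 − 20·log₁₀(29.2/4.8) = 73 − 15.68 = 57.32 dB SPL.
milling machine: 89 − 20·log₁₀(23.6/3.1) = 89 − 17.63 = 71.37 dB SPL.
vacuum pump: 75 − 20·log₁₀(28.5/2.8) = 75 − 20.15 = 54.85 dB SPL.
Σ 10^(L/10) = 8.139e+07 → L_total = 10·log₁₀(8.139e+07) = 79.11 dB SPL.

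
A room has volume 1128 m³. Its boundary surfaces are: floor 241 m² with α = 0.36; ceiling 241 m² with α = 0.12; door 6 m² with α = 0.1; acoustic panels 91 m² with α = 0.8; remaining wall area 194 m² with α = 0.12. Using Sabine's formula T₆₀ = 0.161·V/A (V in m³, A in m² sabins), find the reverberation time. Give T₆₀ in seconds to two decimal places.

0.86 s

Total absorption A = 241·0.36 + 241·0.12 + 6·0.1 + 91·0.8 + 194·0.12 = 212.36 m² sabins.
T₆₀ = 0.161·V/A = 0.161·1128/212.36 = 0.855 s.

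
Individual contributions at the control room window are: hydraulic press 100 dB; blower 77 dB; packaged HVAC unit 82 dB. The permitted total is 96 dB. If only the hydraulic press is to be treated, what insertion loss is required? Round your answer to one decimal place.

4.2 dB

The untreated sources together contribute 10^(77/10) + 10^(82/10) = 2.086e+08, i.e. 83.19 dB.
The limit corresponds to 10^(96/10) = 3.981e+09; subtracting the fixed part leaves 3.772e+09 for the hydraulic press, i.e. 95.77 dB.
So the hydraulic press must be reduced from 100 to 95.77 dB: IL = 4.23 dB.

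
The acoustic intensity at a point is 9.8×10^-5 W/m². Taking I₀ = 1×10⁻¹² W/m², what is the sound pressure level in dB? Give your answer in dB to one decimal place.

79.9 dB

Dividing by I₀ shifts the exponent by 12: I/I₀ = 9.8×10^7.
L = 10·(0.9912 + 7) = 79.91 dB.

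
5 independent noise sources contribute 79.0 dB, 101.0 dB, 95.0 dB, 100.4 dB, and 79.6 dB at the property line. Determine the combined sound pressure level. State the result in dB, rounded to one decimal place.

Incoherent sources combine by intensity addition: L_total = 10·log₁₀(Σ 10^(L_i/10)).
Σ 10^(L/10) = 10^(79.0/10) + 10^(101.0/10) + 10^(95.0/10) + 10^(100.4/10) + 10^(79.6/10) = 2.689e+10.
L_total = 10·log₁₀(2.689e+10) = 104.30 dB.

104.3 dB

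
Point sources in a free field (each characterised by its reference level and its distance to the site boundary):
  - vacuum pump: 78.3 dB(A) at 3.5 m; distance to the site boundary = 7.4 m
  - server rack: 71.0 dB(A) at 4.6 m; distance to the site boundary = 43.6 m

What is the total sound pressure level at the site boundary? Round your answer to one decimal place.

71.8 dB(A)

Propagate each source to the receiver with L = L_ref − 20·log₁₀(r/r_ref), then add intensities.
vacuum pump: 78.3 − 20·log₁₀(7.4/3.5) = 78.3 − 6.50 = 71.80 dB(A).
server rack: 71.0 − 20·log₁₀(43.6/4.6) = 71.0 − 19.53 = 51.47 dB(A).
Σ 10^(L/10) = 1.526e+07 → L_total = 10·log₁₀(1.526e+07) = 71.84 dB(A).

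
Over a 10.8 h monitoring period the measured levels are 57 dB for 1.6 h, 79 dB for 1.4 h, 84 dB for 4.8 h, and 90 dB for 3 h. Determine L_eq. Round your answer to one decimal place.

86.0 dB

The energy average is taken in the linear domain: L_eq = 10·log₁₀[(Σ tᵢ·10^(Lᵢ/10))/T], T = 10.8 h.
Σ tᵢ·10^(Lᵢ/10) = 1.6·10^(57/10) + 1.4·10^(79/10) + 4.8·10^(84/10) + 3·10^(90/10) = 4.318e+09.
L_eq = 10·log₁₀(4.318e+09/10.8) = 86.02 dB.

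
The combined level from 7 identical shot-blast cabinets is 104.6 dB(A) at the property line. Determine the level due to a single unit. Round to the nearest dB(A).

Dividing the total intensity by 7 lowers the level by 10·log₁₀ 7 = 8.451 dB: L₁ = 104.6 − 8.451.

96 dB(A)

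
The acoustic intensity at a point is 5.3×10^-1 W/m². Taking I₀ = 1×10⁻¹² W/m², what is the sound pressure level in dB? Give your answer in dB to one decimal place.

117.2 dB

I/I₀ = 5.3×10^-1/10⁻¹² = 5.3×10^11, and L = 10·log₁₀(I/I₀).
L = 10·(0.7243 + 11) = 117.24 dB.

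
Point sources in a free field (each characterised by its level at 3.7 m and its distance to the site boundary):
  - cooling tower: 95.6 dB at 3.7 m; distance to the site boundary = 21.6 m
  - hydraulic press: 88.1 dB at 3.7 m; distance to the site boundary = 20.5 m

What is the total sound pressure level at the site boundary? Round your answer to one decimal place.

Propagate each source to the receiver with L = L_ref − 20·log₁₀(r/r_ref), then add intensities.
cooling tower: 95.6 − 20·log₁₀(21.6/3.7) = 95.6 − 15.33 = 80.27 dB.
hydraulic press: 88.1 − 20·log₁₀(20.5/3.7) = 88.1 − 14.87 = 73.23 dB.
Σ 10^(L/10) = 1.276e+08 → L_total = 10·log₁₀(1.276e+08) = 81.06 dB.

81.1 dB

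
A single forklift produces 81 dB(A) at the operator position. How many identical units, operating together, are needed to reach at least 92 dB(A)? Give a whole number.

Need L₁ + 10·log₁₀ N ≥ 92, i.e. log₁₀ N ≥ 1.10.
N ≥ 10^(11.0/10) = 12.589, so N = 13.

13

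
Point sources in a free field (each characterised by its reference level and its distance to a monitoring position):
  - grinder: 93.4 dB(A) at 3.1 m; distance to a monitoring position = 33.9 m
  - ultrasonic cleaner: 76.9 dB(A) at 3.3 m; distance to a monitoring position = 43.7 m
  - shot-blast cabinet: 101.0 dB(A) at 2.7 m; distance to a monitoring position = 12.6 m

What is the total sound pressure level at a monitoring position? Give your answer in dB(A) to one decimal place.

Propagate each source to the receiver with L = L_ref − 20·log₁₀(r/r_ref), then add intensities.
grinder: 93.4 − 20·log₁₀(33.9/3.1) = 93.4 − 20.78 = 72.62 dB(A).
ultrasonic cleaner: 76.9 − 20·log₁₀(43.7/3.3) = 76.9 − 22.44 = 54.46 dB(A).
shot-blast cabinet: 101.0 − 20·log₁₀(12.6/2.7) = 101.0 − 13.38 = 87.62 dB(A).
Σ 10^(L/10) = 5.967e+08 → L_total = 10·log₁₀(5.967e+08) = 87.76 dB(A).

87.8 dB(A)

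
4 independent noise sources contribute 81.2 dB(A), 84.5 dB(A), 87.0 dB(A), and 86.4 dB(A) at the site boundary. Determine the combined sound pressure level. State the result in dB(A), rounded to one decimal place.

Incoherent sources combine by intensity addition: L_total = 10·log₁₀(Σ 10^(L_i/10)).
Σ 10^(L/10) = 10^(81.2/10) + 10^(84.5/10) + 10^(87.0/10) + 10^(86.4/10) = 1.351e+09.
L_total = 10·log₁₀(1.351e+09) = 91.31 dB(A).

91.3 dB(A)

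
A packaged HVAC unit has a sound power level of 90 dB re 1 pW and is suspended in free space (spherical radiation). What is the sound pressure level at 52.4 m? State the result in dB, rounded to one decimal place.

44.6 dB

L_p = L_w − 10·log₁₀(4π·r²) with r = 52.4 m.
4π·r² = 3.45e+04 m², 10·log₁₀ of that is 45.379 dB.
L_p = 90 − 45.379 = 44.62 dB.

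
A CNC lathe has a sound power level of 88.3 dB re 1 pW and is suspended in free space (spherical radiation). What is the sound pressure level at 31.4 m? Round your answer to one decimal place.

L_p = L_w − 10·log₁₀(4π·r²) with r = 31.4 m.
4π·r² = 1.239e+04 m², 10·log₁₀ of that is 40.931 dB.
L_p = 88.3 − 40.931 = 47.37 dB.

47.4 dB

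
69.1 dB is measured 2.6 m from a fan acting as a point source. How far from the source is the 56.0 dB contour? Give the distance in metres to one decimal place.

Point-source spreading drops the level by 20·log₁₀(r₂/r₁); inverting, r₂/r₁ = 10^(ΔL/20).
r₂ = 2.6·10^((69.1−56.0)/20) = 2.6·10^(13.1/20) = 11.75 m.

11.7 m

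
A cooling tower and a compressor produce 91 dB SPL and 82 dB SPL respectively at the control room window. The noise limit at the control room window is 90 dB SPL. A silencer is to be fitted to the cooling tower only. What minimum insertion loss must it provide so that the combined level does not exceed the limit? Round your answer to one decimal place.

Everything except the cooling tower sums to 10^(82/10) = 1.585e+08 in linear terms, 82.00 dB SPL.
The limit corresponds to 10^(90/10) = 1.000e+09; subtracting the fixed part leaves 8.415e+08 for the cooling tower, i.e. 89.25 dB SPL.
Required insertion loss = 91 − 89.25 = 1.75 dB.

1.7 dB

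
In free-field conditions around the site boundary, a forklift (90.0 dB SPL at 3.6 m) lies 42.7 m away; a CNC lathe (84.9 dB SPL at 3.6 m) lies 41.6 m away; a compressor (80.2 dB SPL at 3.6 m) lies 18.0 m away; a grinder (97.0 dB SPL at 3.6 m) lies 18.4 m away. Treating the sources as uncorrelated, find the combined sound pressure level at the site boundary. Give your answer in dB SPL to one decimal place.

Apply inverse-square spreading to bring every level to the receiver, then sum 10^(L/10).
forklift: 90.0 − 20·log₁₀(42.7/3.6) = 90.0 − 21.48 = 68.52 dB SPL.
CNC lathe: 84.9 − 20·log₁₀(41.6/3.6) = 84.9 − 21.26 = 63.64 dB SPL.
compressor: 80.2 − 20·log₁₀(18.0/3.6) = 80.2 − 13.98 = 66.22 dB SPL.
grinder: 97.0 − 20·log₁₀(18.4/3.6) = 97.0 − 14.17 = 82.83 dB SPL.
Σ 10^(L/10) = 2.055e+08 → L_total = 10·log₁₀(2.055e+08) = 83.13 dB SPL.

83.1 dB SPL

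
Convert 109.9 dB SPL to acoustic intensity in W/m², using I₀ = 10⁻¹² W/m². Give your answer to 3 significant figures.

0.0977 W/m²

I = I₀·10^(L/10) = 10⁻¹² × 10^(109.9/10) = 10^(-1.010).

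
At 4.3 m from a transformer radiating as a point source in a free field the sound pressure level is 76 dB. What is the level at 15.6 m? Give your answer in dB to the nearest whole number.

For a point source, L₂ = L₁ − 20·log₁₀(r₂/r₁).
L₂ = 76 − 20·log₁₀(15.6/4.3) = 76 − 11.193 = 64.81 dB.

65 dB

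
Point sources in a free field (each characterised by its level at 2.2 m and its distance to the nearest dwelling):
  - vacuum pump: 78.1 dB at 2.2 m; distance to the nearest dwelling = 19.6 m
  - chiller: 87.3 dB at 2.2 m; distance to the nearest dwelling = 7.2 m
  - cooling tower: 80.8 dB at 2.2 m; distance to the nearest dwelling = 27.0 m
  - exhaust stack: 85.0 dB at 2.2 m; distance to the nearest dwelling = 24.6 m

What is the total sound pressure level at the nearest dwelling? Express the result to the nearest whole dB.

Apply inverse-square spreading to bring every level to the receiver, then sum 10^(L/10).
vacuum pump: 78.1 − 20·log₁₀(19.6/2.2) = 78.1 − 19.00 = 59.10 dB.
chiller: 87.3 − 20·log₁₀(7.2/2.2) = 87.3 − 10.30 = 77.00 dB.
cooling tower: 80.8 − 20·log₁₀(27.0/2.2) = 80.8 − 21.78 = 59.02 dB.
exhaust stack: 85.0 − 20·log₁₀(24.6/2.2) = 85.0 − 20.97 = 64.03 dB.
Σ 10^(L/10) = 5.428e+07 → L_total = 10·log₁₀(5.428e+07) = 77.35 dB.

77 dB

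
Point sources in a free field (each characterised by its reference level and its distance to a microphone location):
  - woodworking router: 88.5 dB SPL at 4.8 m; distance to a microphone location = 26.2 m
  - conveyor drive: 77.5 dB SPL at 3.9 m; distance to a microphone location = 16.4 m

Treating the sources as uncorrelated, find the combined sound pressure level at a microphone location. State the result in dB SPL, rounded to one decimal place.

74.3 dB SPL

Propagate each source to the receiver with L = L_ref − 20·log₁₀(r/r_ref), then add intensities.
woodworking router: 88.5 − 20·log₁₀(26.2/4.8) = 88.5 − 14.74 = 73.76 dB SPL.
conveyor drive: 77.5 − 20·log₁₀(16.4/3.9) = 77.5 − 12.48 = 65.02 dB SPL.
Σ 10^(L/10) = 2.694e+07 → L_total = 10·log₁₀(2.694e+07) = 74.30 dB SPL.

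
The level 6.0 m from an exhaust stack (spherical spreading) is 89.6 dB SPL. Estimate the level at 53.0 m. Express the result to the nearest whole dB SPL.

For a point source, L₂ = L₁ − 20·log₁₀(r₂/r₁).
L₂ = 89.6 − 20·log₁₀(53.0/6.0) = 89.6 − 18.922 = 70.68 dB SPL.

71 dB SPL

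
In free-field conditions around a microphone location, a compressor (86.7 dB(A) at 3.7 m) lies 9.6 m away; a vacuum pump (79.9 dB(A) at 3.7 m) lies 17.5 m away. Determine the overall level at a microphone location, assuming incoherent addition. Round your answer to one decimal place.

First find each source's level at the receiver (point-source: −20·log₁₀(r/r_ref)), then combine on an intensity basis.
compressor: 86.7 − 20·log₁₀(9.6/3.7) = 86.7 − 8.28 = 78.42 dB(A).
vacuum pump: 79.9 − 20·log₁₀(17.5/3.7) = 79.9 − 13.50 = 66.40 dB(A).
Σ 10^(L/10) = 7.385e+07 → L_total = 10·log₁₀(7.385e+07) = 78.68 dB(A).

78.7 dB(A)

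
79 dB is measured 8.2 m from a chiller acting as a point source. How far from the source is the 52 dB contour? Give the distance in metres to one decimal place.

183.6 m

Point-source spreading drops the level by 20·log₁₀(r₂/r₁); inverting, r₂/r₁ = 10^(ΔL/20).
r₂ = 8.2·10^((79−52)/20) = 8.2·10^(27.0/20) = 183.58 m.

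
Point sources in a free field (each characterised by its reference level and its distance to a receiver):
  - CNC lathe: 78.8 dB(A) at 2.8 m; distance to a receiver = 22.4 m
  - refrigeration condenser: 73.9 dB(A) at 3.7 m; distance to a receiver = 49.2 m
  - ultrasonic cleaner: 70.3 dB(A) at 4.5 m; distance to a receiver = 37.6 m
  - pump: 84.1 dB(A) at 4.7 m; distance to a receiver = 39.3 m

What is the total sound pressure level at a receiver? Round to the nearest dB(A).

First find each source's level at the receiver (point-source: −20·log₁₀(r/r_ref)), then combine on an intensity basis.
CNC lathe: 78.8 − 20·log₁₀(22.4/2.8) = 78.8 − 18.06 = 60.74 dB(A).
refrigeration condenser: 73.9 − 20·log₁₀(49.2/3.7) = 73.9 − 22.48 = 51.42 dB(A).
ultrasonic cleaner: 70.3 − 20·log₁₀(37.6/4.5) = 70.3 − 18.44 = 51.86 dB(A).
pump: 84.1 − 20·log₁₀(39.3/4.7) = 84.1 − 18.45 = 65.65 dB(A).
Σ 10^(L/10) = 5.154e+06 → L_total = 10·log₁₀(5.154e+06) = 67.12 dB(A).

67 dB(A)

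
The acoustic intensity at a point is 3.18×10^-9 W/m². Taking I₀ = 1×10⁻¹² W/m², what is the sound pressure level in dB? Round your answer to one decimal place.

L = 10·log₁₀(I/I₀) = 10·log₁₀(3.18×10^-9/10⁻¹²) = 10·log₁₀(3.18×10^3).
L = 10·(0.5024 + 3) = 35.02 dB.

35.0 dB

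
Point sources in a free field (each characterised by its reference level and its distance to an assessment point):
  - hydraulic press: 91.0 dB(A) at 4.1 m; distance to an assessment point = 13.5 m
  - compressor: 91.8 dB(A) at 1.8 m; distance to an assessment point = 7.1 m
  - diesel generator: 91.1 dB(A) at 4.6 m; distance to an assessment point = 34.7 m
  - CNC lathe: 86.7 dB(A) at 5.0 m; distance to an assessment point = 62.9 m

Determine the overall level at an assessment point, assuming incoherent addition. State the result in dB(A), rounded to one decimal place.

83.8 dB(A)

Propagate each source to the receiver with L = L_ref − 20·log₁₀(r/r_ref), then add intensities.
hydraulic press: 91.0 − 20·log₁₀(13.5/4.1) = 91.0 − 10.35 = 80.65 dB(A).
compressor: 91.8 − 20·log₁₀(7.1/1.8) = 91.8 − 11.92 = 79.88 dB(A).
diesel generator: 91.1 − 20·log₁₀(34.7/4.6) = 91.1 − 17.55 = 73.55 dB(A).
CNC lathe: 86.7 − 20·log₁₀(62.9/5.0) = 86.7 − 21.99 = 64.71 dB(A).
Σ 10^(L/10) = 2.390e+08 → L_total = 10·log₁₀(2.390e+08) = 83.78 dB(A).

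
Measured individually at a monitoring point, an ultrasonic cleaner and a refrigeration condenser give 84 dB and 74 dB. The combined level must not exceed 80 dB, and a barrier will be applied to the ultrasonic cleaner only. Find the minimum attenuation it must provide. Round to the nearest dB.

Everything except the ultrasonic cleaner sums to 10^(74/10) = 2.512e+07 in linear terms, 74.00 dB.
The limit corresponds to 10^(80/10) = 1.000e+08; subtracting the fixed part leaves 7.488e+07 for the ultrasonic cleaner, i.e. 78.74 dB.
So the ultrasonic cleaner must be reduced from 84 to 78.74 dB: IL = 5.26 dB.

5 dB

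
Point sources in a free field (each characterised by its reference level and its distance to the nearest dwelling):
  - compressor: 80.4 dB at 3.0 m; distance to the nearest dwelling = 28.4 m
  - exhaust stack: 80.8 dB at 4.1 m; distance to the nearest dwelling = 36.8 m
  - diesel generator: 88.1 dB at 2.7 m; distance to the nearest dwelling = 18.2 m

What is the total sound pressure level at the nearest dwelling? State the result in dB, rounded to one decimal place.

72.3 dB

First find each source's level at the receiver (point-source: −20·log₁₀(r/r_ref)), then combine on an intensity basis.
compressor: 80.4 − 20·log₁₀(28.4/3.0) = 80.4 − 19.52 = 60.88 dB.
exhaust stack: 80.8 − 20·log₁₀(36.8/4.1) = 80.8 − 19.06 = 61.74 dB.
diesel generator: 88.1 − 20·log₁₀(18.2/2.7) = 88.1 − 16.57 = 71.53 dB.
Σ 10^(L/10) = 1.693e+07 → L_total = 10·log₁₀(1.693e+07) = 72.29 dB.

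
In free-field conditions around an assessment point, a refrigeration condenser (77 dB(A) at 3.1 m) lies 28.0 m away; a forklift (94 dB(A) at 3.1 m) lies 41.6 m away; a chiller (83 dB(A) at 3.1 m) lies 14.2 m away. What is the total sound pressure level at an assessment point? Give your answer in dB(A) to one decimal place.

73.8 dB(A)

First find each source's level at the receiver (point-source: −20·log₁₀(r/r_ref)), then combine on an intensity basis.
refrigeration condenser: 77 − 20·log₁₀(28.0/3.1) = 77 − 19.12 = 57.88 dB(A).
forklift: 94 − 20·log₁₀(41.6/3.1) = 94 − 22.55 = 71.45 dB(A).
chiller: 83 − 20·log₁₀(14.2/3.1) = 83 − 13.22 = 69.78 dB(A).
Σ 10^(L/10) = 2.407e+07 → L_total = 10·log₁₀(2.407e+07) = 73.82 dB(A).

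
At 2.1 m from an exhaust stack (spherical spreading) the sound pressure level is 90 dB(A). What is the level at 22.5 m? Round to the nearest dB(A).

Point-source attenuation: ΔL = 20·log₁₀(r₂/r₁) = 20·log₁₀(22.5/2.1) = 20.599 dB.
L₂ = 90 − 20·log₁₀(22.5/2.1) = 90 − 20.599 = 69.40 dB(A).

69 dB(A)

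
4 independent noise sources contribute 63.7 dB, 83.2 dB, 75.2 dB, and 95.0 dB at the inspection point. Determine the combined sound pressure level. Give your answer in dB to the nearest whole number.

95 dB

Incoherent sources combine by intensity addition: L_total = 10·log₁₀(Σ 10^(L_i/10)).
Σ 10^(L/10) = 10^(63.7/10) + 10^(83.2/10) + 10^(75.2/10) + 10^(95.0/10) = 3.407e+09.
L_total = 10·log₁₀(3.407e+09) = 95.32 dB.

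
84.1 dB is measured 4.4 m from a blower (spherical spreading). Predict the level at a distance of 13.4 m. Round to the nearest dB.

74 dB

For a point source, L₂ = L₁ − 20·log₁₀(r₂/r₁).
L₂ = 84.1 − 20·log₁₀(13.4/4.4) = 84.1 − 9.673 = 74.43 dB.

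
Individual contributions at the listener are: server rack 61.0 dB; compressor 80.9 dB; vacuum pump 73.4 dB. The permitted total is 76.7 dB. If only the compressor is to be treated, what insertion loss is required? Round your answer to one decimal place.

7.2 dB

Fixed contribution from the other sources: Σ 10^(L/10) = 10^(61.0/10) + 10^(73.4/10) = 2.314e+07 (73.64 dB).
To meet 76.7 dB overall, the treated compressor may contribute at most 10^(76.7/10) − 2.314e+07 = 2.364e+07, i.e. 73.74 dB.
So the compressor must be reduced from 80.9 to 73.74 dB: IL = 7.16 dB.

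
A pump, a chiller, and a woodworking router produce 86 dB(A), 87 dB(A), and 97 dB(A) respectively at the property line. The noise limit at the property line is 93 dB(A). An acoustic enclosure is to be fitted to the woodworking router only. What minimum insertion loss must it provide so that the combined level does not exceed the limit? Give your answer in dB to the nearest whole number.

7 dB

The untreated sources together contribute 10^(86/10) + 10^(87/10) = 8.993e+08, i.e. 89.54 dB(A).
The limit corresponds to 10^(93/10) = 1.995e+09; subtracting the fixed part leaves 1.096e+09 for the woodworking router, i.e. 90.40 dB(A).
Required insertion loss = 97 − 90.40 = 6.60 dB.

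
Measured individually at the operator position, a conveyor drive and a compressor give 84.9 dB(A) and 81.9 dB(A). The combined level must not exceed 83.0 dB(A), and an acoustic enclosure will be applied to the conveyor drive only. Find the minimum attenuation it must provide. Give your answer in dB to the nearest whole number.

Fixed contribution from the other source: Σ 10^(L/10) = 10^(81.9/10) = 1.549e+08 (81.90 dB(A)).
The limit corresponds to 10^(83.0/10) = 1.995e+08; subtracting the fixed part leaves 4.464e+07 for the conveyor drive, i.e. 76.50 dB(A).
Required insertion loss = 84.9 − 76.50 = 8.40 dB.

8 dB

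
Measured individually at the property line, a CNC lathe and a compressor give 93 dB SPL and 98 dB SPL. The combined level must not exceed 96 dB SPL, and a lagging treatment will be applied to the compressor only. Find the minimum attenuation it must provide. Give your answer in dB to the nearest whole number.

5 dB

Everything except the compressor sums to 10^(93/10) = 1.995e+09 in linear terms, 93.00 dB SPL.
To meet 96 dB SPL overall, the treated compressor may contribute at most 10^(96/10) − 1.995e+09 = 1.986e+09, i.e. 92.98 dB SPL.
So the compressor must be reduced from 98 to 92.98 dB SPL: IL = 5.02 dB.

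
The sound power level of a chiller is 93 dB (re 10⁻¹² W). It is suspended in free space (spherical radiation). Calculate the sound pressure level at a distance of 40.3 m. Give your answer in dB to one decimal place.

L_p = L_w − 10·log₁₀(4π·r²) with r = 40.3 m.
4π·r² = 2.041e+04 m², 10·log₁₀ of that is 43.098 dB.
L_p = 93 − 43.098 = 49.90 dB.

49.9 dB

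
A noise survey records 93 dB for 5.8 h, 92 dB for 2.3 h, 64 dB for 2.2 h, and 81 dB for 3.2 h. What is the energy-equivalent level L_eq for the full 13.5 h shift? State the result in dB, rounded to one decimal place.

90.6 dB

Weight each interval's intensity by its duration and average over T = 13.5 h:
Σ tᵢ·10^(Lᵢ/10) = 5.8·10^(93/10) + 2.3·10^(92/10) + 2.2·10^(64/10) + 3.2·10^(81/10) = 1.563e+10.
L_eq = 10·log₁₀(1.563e+10/13.5) = 90.64 dB.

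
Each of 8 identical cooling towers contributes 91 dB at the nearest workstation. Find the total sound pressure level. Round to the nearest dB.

100 dB

With 8 equal, uncorrelated contributions the intensity is 8× that of one unit, giving a rise of 10·log₁₀ 8.
L_total = 91 + 10·log₁₀(8) = 91 + 9.031 = 100.03 dB.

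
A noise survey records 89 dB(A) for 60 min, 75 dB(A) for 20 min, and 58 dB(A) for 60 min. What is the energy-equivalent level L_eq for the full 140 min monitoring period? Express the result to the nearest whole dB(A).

L_eq = 10·log₁₀[(1/T)·Σ tᵢ·10^(Lᵢ/10)] with T = 140 min.
Σ tᵢ·10^(Lᵢ/10) = 60·10^(89/10) + 20·10^(75/10) + 60·10^(58/10) = 4.833e+10.
L_eq = 10·log₁₀(4.833e+10/140) = 85.38 dB(A).

85 dB(A)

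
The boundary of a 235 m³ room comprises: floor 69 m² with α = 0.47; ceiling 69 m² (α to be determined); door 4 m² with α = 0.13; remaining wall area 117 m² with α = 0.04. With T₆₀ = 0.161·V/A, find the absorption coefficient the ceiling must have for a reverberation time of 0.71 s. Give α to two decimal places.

0.23

Required total absorption A = 0.161·235/0.71 = 53.29 m².
Absorption from the other surfaces = 69·0.47 + 4·0.13 + 117·0.04 = 37.63 m², so the ceiling must supply 15.66 m² over 69 m².
α = 15.66/69 = 0.227.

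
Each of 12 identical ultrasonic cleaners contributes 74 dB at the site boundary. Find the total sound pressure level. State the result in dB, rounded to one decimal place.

With 12 equal, uncorrelated contributions the intensity is 12× that of one unit, giving a rise of 10·log₁₀ 12.
L_total = 74 + 10·log₁₀(12) = 74 + 10.792 = 84.79 dB.

84.8 dB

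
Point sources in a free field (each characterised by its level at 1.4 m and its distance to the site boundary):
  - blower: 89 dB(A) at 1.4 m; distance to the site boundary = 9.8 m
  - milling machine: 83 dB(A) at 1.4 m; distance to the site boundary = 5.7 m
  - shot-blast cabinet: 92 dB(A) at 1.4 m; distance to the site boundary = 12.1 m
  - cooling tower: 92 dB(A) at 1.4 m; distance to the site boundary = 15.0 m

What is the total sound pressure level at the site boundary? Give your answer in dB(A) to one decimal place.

78.0 dB(A)

Apply inverse-square spreading to bring every level to the receiver, then sum 10^(L/10).
blower: 89 − 20·log₁₀(9.8/1.4) = 89 − 16.90 = 72.10 dB(A).
milling machine: 83 − 20·log₁₀(5.7/1.4) = 83 − 12.19 = 70.81 dB(A).
shot-blast cabinet: 92 − 20·log₁₀(12.1/1.4) = 92 − 18.73 = 73.27 dB(A).
cooling tower: 92 − 20·log₁₀(15.0/1.4) = 92 − 20.60 = 71.40 dB(A).
Σ 10^(L/10) = 6.327e+07 → L_total = 10·log₁₀(6.327e+07) = 78.01 dB(A).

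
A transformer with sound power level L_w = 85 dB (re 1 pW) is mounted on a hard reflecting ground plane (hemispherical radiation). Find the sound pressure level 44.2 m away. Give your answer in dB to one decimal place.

44.1 dB

L_p = L_w − 10·log₁₀(2π·r²) with r = 44.2 m.
2π·r² = 1.228e+04 m², 10·log₁₀ of that is 40.890 dB.
L_p = 85 − 40.890 = 44.11 dB.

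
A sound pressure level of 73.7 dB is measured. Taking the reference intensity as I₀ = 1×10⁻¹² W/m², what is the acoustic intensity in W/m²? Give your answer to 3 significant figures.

2.34e-05 W/m²

I/I₀ = 10^(73.7/10) = 2.344e+07, so I = 2.344e+07 × 10⁻¹² W/m².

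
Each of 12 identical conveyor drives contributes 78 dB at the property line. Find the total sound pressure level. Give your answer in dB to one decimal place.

L_total = L₁ + 10·log₁₀ N for N identical incoherent sources.
L_total = 78 + 10·log₁₀(12) = 78 + 10.792 = 88.79 dB.

88.8 dB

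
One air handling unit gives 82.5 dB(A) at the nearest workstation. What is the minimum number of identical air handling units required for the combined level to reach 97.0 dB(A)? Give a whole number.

N identical sources give L₁ + 10·log₁₀ N, so require 10·log₁₀ N ≥ 97.0 − 82.5 = 14.5 dB.
N ≥ 10^(14.5/10) = 28.184, so N = 29.

29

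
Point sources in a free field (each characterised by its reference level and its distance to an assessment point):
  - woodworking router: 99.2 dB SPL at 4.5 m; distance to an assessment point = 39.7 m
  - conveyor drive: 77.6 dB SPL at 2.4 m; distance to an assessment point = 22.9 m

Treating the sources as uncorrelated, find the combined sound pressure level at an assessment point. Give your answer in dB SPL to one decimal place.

Propagate each source to the receiver with L = L_ref − 20·log₁₀(r/r_ref), then add intensities.
woodworking router: 99.2 − 20·log₁₀(39.7/4.5) = 99.2 − 18.91 = 80.29 dB SPL.
conveyor drive: 77.6 − 20·log₁₀(22.9/2.4) = 77.6 − 19.59 = 58.01 dB SPL.
Σ 10^(L/10) = 1.075e+08 → L_total = 10·log₁₀(1.075e+08) = 80.31 dB SPL.

80.3 dB SPL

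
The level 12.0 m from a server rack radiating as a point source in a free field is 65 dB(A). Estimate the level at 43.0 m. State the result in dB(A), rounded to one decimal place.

For a point source, L₂ = L₁ − 20·log₁₀(r₂/r₁).
L₂ = 65 − 20·log₁₀(43.0/12.0) = 65 − 11.086 = 53.91 dB(A).

53.9 dB(A)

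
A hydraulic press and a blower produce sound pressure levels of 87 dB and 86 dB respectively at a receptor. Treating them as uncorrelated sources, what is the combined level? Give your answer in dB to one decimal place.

89.5 dB

Incoherent sources combine by intensity addition: L_total = 10·log₁₀(Σ 10^(L_i/10)).
Σ 10^(L/10) = 10^(87/10) + 10^(86/10) = 8.993e+08.
L_total = 10·log₁₀(8.993e+08) = 89.54 dB.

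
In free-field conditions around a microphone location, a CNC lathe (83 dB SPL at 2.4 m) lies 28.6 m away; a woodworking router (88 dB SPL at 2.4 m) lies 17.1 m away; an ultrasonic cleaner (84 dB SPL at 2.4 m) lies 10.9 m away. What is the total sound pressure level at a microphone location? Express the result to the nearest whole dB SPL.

74 dB SPL

Propagate each source to the receiver with L = L_ref − 20·log₁₀(r/r_ref), then add intensities.
CNC lathe: 83 − 20·log₁₀(28.6/2.4) = 83 − 21.52 = 61.48 dB SPL.
woodworking router: 88 − 20·log₁₀(17.1/2.4) = 88 − 17.06 = 70.94 dB SPL.
ultrasonic cleaner: 84 − 20·log₁₀(10.9/2.4) = 84 − 13.14 = 70.86 dB SPL.
Σ 10^(L/10) = 2.601e+07 → L_total = 10·log₁₀(2.601e+07) = 74.15 dB SPL.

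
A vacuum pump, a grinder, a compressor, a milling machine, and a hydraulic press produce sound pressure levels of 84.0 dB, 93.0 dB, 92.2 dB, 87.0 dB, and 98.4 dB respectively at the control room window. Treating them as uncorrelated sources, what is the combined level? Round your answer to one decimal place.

100.5 dB

For uncorrelated sources the intensities add, so convert each level to linear form, sum, and take 10·log₁₀ of the total.
Σ 10^(L/10) = 10^(84.0/10) + 10^(93.0/10) + 10^(92.2/10) + 10^(87.0/10) + 10^(98.4/10) = 1.133e+10.
L_total = 10·log₁₀(1.133e+10) = 100.54 dB.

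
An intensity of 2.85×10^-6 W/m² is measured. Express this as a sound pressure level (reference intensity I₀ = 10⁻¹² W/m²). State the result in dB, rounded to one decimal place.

64.5 dB

Dividing by I₀ shifts the exponent by 12: I/I₀ = 2.85×10^6.
L = 10·(0.4548 + 6) = 64.55 dB.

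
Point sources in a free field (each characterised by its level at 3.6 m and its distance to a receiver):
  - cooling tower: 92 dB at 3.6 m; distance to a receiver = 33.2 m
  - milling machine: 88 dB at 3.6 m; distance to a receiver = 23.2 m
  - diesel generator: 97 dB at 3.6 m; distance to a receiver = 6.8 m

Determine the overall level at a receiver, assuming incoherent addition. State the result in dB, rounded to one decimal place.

91.6 dB

First find each source's level at the receiver (point-source: −20·log₁₀(r/r_ref)), then combine on an intensity basis.
cooling tower: 92 − 20·log₁₀(33.2/3.6) = 92 − 19.30 = 72.70 dB.
milling machine: 88 − 20·log₁₀(23.2/3.6) = 88 − 16.18 = 71.82 dB.
diesel generator: 97 − 20·log₁₀(6.8/3.6) = 97 − 5.52 = 91.48 dB.
Σ 10^(L/10) = 1.439e+09 → L_total = 10·log₁₀(1.439e+09) = 91.58 dB.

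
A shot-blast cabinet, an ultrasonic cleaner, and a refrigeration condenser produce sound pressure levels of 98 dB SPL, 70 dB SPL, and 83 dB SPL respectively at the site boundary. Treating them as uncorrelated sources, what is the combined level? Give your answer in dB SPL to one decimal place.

98.1 dB SPL

Incoherent sources combine by intensity addition: L_total = 10·log₁₀(Σ 10^(L_i/10)).
Σ 10^(L/10) = 10^(98/10) + 10^(70/10) + 10^(83/10) = 6.519e+09.
L_total = 10·log₁₀(6.519e+09) = 98.14 dB SPL.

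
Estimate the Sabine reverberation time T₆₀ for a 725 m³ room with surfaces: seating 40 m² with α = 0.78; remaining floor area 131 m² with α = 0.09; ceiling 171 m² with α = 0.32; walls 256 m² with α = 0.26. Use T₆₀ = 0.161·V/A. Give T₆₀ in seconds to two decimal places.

Summing Sᵢαᵢ: 40·0.78 + 131·0.09 + 171·0.32 + 256·0.26 = 164.27 m².
T₆₀ = 0.161 × 725 / 164.27 = 0.711 s.

0.71 s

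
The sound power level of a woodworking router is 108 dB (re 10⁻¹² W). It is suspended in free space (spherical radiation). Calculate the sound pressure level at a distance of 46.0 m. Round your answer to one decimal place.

Free-field spherical radiation: L_p = L_w − 10·log₁₀(4π·r²), r = 46.0 m.
4π·r² = 2.659e+04 m², 10·log₁₀ of that is 44.247 dB.
L_p = 108 − 44.247 = 63.75 dB.

63.8 dB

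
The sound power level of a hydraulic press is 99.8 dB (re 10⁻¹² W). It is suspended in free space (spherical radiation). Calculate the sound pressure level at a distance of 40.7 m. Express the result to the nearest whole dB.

57 dB

L_p = L_w − 10·log₁₀(4π·r²) with r = 40.7 m.
4π·r² = 2.082e+04 m², 10·log₁₀ of that is 43.184 dB.
L_p = 99.8 − 43.184 = 56.62 dB.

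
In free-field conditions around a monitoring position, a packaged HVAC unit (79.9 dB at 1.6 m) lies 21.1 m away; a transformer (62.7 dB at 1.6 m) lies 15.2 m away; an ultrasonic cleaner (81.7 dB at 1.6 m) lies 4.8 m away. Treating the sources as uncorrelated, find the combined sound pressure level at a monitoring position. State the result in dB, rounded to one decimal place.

72.3 dB

First find each source's level at the receiver (point-source: −20·log₁₀(r/r_ref)), then combine on an intensity basis.
packaged HVAC unit: 79.9 − 20·log₁₀(21.1/1.6) = 79.9 − 22.40 = 57.50 dB.
transformer: 62.7 − 20·log₁₀(15.2/1.6) = 62.7 − 19.55 = 43.15 dB.
ultrasonic cleaner: 81.7 − 20·log₁₀(4.8/1.6) = 81.7 − 9.54 = 72.16 dB.
Σ 10^(L/10) = 1.702e+07 → L_total = 10·log₁₀(1.702e+07) = 72.31 dB.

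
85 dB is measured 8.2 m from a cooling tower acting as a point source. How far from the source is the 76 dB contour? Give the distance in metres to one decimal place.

For a point source L₁ − L₂ = 20·log₁₀(r₂/r₁), so r₂ = r₁·10^((L₁−L₂)/20).
r₂ = 8.2·10^((85−76)/20) = 8.2·10^(9.0/20) = 23.11 m.

23.1 m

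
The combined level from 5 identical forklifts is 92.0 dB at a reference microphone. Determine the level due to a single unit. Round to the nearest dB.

85 dB

For N identical incoherent sources L_total = L₁ + 10·log₁₀ N, so L₁ = 92.0 − 10·log₁₀(5) = 92.0 − 6.990.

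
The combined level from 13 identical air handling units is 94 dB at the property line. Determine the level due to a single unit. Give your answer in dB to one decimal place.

82.9 dB

For N identical incoherent sources L_total = L₁ + 10·log₁₀ N, so L₁ = 94 − 10·log₁₀(13) = 94 − 11.139.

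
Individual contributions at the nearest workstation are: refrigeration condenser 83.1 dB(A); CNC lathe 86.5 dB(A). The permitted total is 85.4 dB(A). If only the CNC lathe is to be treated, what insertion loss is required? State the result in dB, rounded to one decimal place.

Everything except the CNC lathe sums to 10^(83.1/10) = 2.042e+08 in linear terms, 83.10 dB(A).
To meet 85.4 dB(A) overall, the treated CNC lathe may contribute at most 10^(85.4/10) − 2.042e+08 = 1.426e+08, i.e. 81.54 dB(A).
So the CNC lathe must be reduced from 86.5 to 81.54 dB(A): IL = 4.96 dB.

5.0 dB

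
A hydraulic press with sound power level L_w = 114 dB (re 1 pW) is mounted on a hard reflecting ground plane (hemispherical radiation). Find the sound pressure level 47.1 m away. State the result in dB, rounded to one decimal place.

L_p = L_w − 10·log₁₀(2π·r²) with r = 47.1 m.
2π·r² = 1.394e+04 m², 10·log₁₀ of that is 41.442 dB.
L_p = 114 − 41.442 = 72.56 dB.

72.6 dB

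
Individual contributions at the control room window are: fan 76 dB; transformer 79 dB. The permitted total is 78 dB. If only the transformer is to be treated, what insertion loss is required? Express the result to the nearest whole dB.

5 dB

Everything except the transformer sums to 10^(76/10) = 3.981e+07 in linear terms, 76.00 dB.
The limit corresponds to 10^(78/10) = 6.310e+07; subtracting the fixed part leaves 2.329e+07 for the transformer, i.e. 73.67 dB.
Required insertion loss = 79 − 73.67 = 5.33 dB.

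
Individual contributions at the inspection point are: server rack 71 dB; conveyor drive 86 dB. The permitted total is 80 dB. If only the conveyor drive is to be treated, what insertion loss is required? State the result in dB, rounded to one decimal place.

Everything except the conveyor drive sums to 10^(71/10) = 1.259e+07 in linear terms, 71.00 dB.
To meet 80 dB overall, the treated conveyor drive may contribute at most 10^(80/10) − 1.259e+07 = 8.741e+07, i.e. 79.42 dB.
So the conveyor drive must be reduced from 86 to 79.42 dB: IL = 6.58 dB.

6.6 dB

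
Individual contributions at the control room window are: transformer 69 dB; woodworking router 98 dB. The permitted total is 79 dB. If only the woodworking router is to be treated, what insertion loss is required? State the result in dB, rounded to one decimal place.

19.5 dB

The untreated sources together contribute 10^(69/10) = 7.943e+06, i.e. 69.00 dB.
The limit corresponds to 10^(79/10) = 7.943e+07; subtracting the fixed part leaves 7.149e+07 for the woodworking router, i.e. 78.54 dB.
Required insertion loss = 98 − 78.54 = 19.46 dB.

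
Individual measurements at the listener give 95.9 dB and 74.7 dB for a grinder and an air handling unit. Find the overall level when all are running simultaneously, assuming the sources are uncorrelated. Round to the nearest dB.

For uncorrelated sources the intensities add, so convert each level to linear form, sum, and take 10·log₁₀ of the total.
Σ 10^(L/10) = 10^(95.9/10) + 10^(74.7/10) = 3.920e+09.
L_total = 10·log₁₀(3.920e+09) = 95.93 dB.

96 dB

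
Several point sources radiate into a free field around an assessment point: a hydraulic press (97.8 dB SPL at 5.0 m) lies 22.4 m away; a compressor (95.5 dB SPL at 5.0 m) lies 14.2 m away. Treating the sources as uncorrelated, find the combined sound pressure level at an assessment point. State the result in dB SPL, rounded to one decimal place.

First find each source's level at the receiver (point-source: −20·log₁₀(r/r_ref)), then combine on an intensity basis.
hydraulic press: 97.8 − 20·log₁₀(22.4/5.0) = 97.8 − 13.03 = 84.77 dB SPL.
compressor: 95.5 − 20·log₁₀(14.2/5.0) = 95.5 − 9.07 = 86.43 dB SPL.
Σ 10^(L/10) = 7.401e+08 → L_total = 10·log₁₀(7.401e+08) = 88.69 dB SPL.

88.7 dB SPL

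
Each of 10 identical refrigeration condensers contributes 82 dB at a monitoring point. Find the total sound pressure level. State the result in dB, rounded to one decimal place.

With 10 equal, uncorrelated contributions the intensity is 10× that of one unit, giving a rise of 10·log₁₀ 10.
L_total = 82 + 10·log₁₀(10) = 82 + 10.000 = 92.00 dB.

92.0 dB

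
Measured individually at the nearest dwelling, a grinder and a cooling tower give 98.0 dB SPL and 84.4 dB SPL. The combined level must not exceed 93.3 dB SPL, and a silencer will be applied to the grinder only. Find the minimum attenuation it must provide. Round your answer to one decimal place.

The untreated sources together contribute 10^(84.4/10) = 2.754e+08, i.e. 84.40 dB SPL.
To meet 93.3 dB SPL overall, the treated grinder may contribute at most 10^(93.3/10) − 2.754e+08 = 1.863e+09, i.e. 92.70 dB SPL.
Required insertion loss = 98.0 − 92.70 = 5.30 dB.

5.3 dB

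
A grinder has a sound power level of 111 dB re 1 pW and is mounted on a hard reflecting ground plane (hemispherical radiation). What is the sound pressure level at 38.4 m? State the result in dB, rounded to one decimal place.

71.3 dB

Free-field hemispherical radiation: L_p = L_w − 10·log₁₀(2π·r²), r = 38.4 m.
2π·r² = 9265 m², 10·log₁₀ of that is 39.668 dB.
L_p = 111 − 39.668 = 71.33 dB.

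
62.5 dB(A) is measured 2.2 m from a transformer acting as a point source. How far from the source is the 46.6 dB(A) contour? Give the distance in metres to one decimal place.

13.7 m

The 15.9 dB drop corresponds to a distance ratio of 10^(15.9/20) for a point source.
r₂ = 2.2·10^((62.5−46.6)/20) = 2.2·10^(15.9/20) = 13.72 m.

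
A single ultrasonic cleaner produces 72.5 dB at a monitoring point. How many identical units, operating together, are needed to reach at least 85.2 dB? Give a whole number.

Need L₁ + 10·log₁₀ N ≥ 85.2, i.e. log₁₀ N ≥ 1.27.
N ≥ 10^(12.7/10) = 18.621, so N = 19.

19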